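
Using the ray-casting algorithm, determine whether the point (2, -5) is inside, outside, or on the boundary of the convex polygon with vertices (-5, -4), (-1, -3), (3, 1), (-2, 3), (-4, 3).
The point (2, -5) lies strictly outside the polygon

Cast a horizontal ray to the right from the query point and count how many polygon edges it crosses (each edge strictly once or zero times, handled with the usual half-open convention). 
Parity of crossings → even ⇒ outside.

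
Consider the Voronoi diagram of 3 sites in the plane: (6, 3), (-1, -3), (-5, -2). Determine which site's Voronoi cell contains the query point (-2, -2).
Nearest site = (-1, -3)

The Voronoi cell of site s contains exactly those query points closer to s than to any other site. Compute squared distances from q = (-2, -2) to each site:
  (-1 − -2)² + (-3 − -2)² = 2
  (-5 − -2)² + (-2 − -2)² = 9
  (6 − -2)² + (3 − -2)² = 89
Minimum is attained by (-1, -3), so q lies in its Voronoi cell.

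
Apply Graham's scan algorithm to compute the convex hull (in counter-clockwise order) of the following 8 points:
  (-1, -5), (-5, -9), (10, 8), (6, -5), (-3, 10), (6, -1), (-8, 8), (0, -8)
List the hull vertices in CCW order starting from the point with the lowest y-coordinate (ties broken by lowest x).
Hull (CCW) = [(-5, -9), (0, -8), (6, -5), (10, 8), (-3, 10), (-8, 8)]

Graham scan procedure:
  1. Find the pivot p₀ = point with lowest y (tie → lowest x): (-5, -9).
  2. Sort the remaining points by polar angle around p₀.
  3. Walk through sorted points, maintaining a stack; pop the top while the last three entries make a non-left turn (cross product ≤ 0).
  4. Final stack is the convex hull in CCW order: (-5, -9), (0, -8), (6, -5), (10, 8), (-3, 10), (-8, 8).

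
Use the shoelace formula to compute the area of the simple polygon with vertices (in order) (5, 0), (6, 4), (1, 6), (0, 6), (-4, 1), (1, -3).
Area = 54

Shoelace formula: Area = (1/2) |Σ_i (x_i · y_{i+1} − x_{i+1} · y_i)| (indices mod n). Compute each cross term:
  (5)(4) − (6)(0) = 20
  (6)(6) − (1)(4) = 32
  (1)(6) − (0)(6) = 6
  (0)(1) − (-4)(6) = 24
  (-4)(-3) − (1)(1) = 11
  (1)(0) − (5)(-3) = 15
Sum = 108, so (signed) Area = 108/2 = 54, |Area| = 54.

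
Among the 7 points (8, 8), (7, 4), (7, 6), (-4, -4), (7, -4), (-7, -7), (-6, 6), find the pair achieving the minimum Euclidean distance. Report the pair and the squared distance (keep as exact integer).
Pair = ((7, 4), (7, 6)); squared distance = 4

Compute all C(7, 2) = 21 pairwise squared distances (x_i − x_j)² + (y_i − y_j)². The minimum is 4, attained by the pair ((7, 4), (7, 6)).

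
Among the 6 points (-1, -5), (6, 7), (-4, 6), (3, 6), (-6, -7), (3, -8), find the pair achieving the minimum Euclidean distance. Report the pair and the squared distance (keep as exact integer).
Pair = ((6, 7), (3, 6)); squared distance = 10

Compute all C(6, 2) = 15 pairwise squared distances (x_i − x_j)² + (y_i − y_j)². The minimum is 10, attained by the pair ((6, 7), (3, 6)).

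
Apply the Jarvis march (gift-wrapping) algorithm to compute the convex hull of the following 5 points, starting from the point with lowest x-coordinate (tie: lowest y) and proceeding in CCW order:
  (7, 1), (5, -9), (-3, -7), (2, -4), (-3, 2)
Hull (CCW) = [(-3, -7), (5, -9), (7, 1), (-3, 2)]

Jarvis march: at each step, from the current hull vertex p, select the next vertex q as the point such that every other point lies strictly to the left of (or on) the directed line p → q. (Equivalently: for every other point r, the cross product (q − p) × (r − p) ≥ 0.)
Starting point (lowest x, tie lowest y): (-3, -7). Wrap until returning to start. Resulting hull: (-3, -7), (5, -9), (7, 1), (-3, 2).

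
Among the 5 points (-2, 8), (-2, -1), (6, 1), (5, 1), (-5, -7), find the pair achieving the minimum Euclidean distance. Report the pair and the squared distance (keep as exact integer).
Pair = ((6, 1), (5, 1)); squared distance = 1

Compute all C(5, 2) = 10 pairwise squared distances (x_i − x_j)² + (y_i − y_j)². The minimum is 1, attained by the pair ((6, 1), (5, 1)).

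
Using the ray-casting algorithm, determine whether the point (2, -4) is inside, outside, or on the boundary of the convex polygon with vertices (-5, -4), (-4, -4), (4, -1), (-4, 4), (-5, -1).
The point (2, -4) lies strictly outside the polygon

Cast a horizontal ray to the right from the query point and count how many polygon edges it crosses (each edge strictly once or zero times, handled with the usual half-open convention). 
Parity of crossings → even ⇒ outside.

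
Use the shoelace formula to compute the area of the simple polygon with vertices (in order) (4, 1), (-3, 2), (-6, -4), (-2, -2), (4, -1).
Area = 57/2

Shoelace formula: Area = (1/2) |Σ_i (x_i · y_{i+1} − x_{i+1} · y_i)| (indices mod n). Compute each cross term:
  (4)(2) − (-3)(1) = 11
  (-3)(-4) − (-6)(2) = 24
  (-6)(-2) − (-2)(-4) = 4
  (-2)(-1) − (4)(-2) = 10
  (4)(1) − (4)(-1) = 8
Sum = 57, so (signed) Area = 57/2 = 57/2, |Area| = 57/2.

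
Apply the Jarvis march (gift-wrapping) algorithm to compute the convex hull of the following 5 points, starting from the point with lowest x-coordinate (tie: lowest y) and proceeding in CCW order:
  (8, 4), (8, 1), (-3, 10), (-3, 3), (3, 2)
Hull (CCW) = [(-3, 3), (8, 1), (8, 4), (-3, 10)]

Jarvis march: at each step, from the current hull vertex p, select the next vertex q as the point such that every other point lies strictly to the left of (or on) the directed line p → q. (Equivalently: for every other point r, the cross product (q − p) × (r − p) ≥ 0.)
Starting point (lowest x, tie lowest y): (-3, 3). Wrap until returning to start. Resulting hull: (-3, 3), (8, 1), (8, 4), (-3, 10).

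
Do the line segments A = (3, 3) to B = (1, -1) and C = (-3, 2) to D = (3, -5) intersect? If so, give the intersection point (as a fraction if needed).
No (intersection of containing lines falls outside at least one segment)

Parametrize and solve: t = 24/19, s = 11/19. At least one of these is outside [0, 1], so the segments do not intersect.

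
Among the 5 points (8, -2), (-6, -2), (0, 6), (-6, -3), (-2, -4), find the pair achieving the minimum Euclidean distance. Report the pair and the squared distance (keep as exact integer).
Pair = ((-6, -2), (-6, -3)); squared distance = 1

Compute all C(5, 2) = 10 pairwise squared distances (x_i − x_j)² + (y_i − y_j)². The minimum is 1, attained by the pair ((-6, -2), (-6, -3)).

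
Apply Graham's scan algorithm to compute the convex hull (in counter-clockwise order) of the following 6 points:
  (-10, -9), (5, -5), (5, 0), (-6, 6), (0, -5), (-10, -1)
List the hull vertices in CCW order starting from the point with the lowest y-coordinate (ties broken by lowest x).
Hull (CCW) = [(-10, -9), (5, -5), (5, 0), (-6, 6), (-10, -1)]

Graham scan procedure:
  1. Find the pivot p₀ = point with lowest y (tie → lowest x): (-10, -9).
  2. Sort the remaining points by polar angle around p₀.
  3. Walk through sorted points, maintaining a stack; pop the top while the last three entries make a non-left turn (cross product ≤ 0).
  4. Final stack is the convex hull in CCW order: (-10, -9), (5, -5), (5, 0), (-6, 6), (-10, -1).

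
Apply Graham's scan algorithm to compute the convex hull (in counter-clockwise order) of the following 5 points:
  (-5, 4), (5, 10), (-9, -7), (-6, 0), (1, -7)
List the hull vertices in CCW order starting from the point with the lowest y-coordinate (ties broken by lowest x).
Hull (CCW) = [(-9, -7), (1, -7), (5, 10), (-5, 4)]

Graham scan procedure:
  1. Find the pivot p₀ = point with lowest y (tie → lowest x): (-9, -7).
  2. Sort the remaining points by polar angle around p₀.
  3. Walk through sorted points, maintaining a stack; pop the top while the last three entries make a non-left turn (cross product ≤ 0).
  4. Final stack is the convex hull in CCW order: (-9, -7), (1, -7), (5, 10), (-5, 4).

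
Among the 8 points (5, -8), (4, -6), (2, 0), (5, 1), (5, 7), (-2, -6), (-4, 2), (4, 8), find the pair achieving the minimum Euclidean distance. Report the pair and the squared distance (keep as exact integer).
Pair = ((5, 7), (4, 8)); squared distance = 2

Compute all C(8, 2) = 28 pairwise squared distances (x_i − x_j)² + (y_i − y_j)². The minimum is 2, attained by the pair ((5, 7), (4, 8)).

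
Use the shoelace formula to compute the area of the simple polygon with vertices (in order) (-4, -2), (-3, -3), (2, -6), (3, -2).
Area = 15

Shoelace formula: Area = (1/2) |Σ_i (x_i · y_{i+1} − x_{i+1} · y_i)| (indices mod n). Compute each cross term:
  (-4)(-3) − (-3)(-2) = 6
  (-3)(-6) − (2)(-3) = 24
  (2)(-2) − (3)(-6) = 14
  (3)(-2) − (-4)(-2) = -14
Sum = 30, so (signed) Area = 30/2 = 15, |Area| = 15.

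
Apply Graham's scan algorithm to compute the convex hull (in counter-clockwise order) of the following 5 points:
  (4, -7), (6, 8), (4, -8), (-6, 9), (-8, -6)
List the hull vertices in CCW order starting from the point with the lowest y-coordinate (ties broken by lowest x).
Hull (CCW) = [(4, -8), (6, 8), (-6, 9), (-8, -6)]

Graham scan procedure:
  1. Find the pivot p₀ = point with lowest y (tie → lowest x): (4, -8).
  2. Sort the remaining points by polar angle around p₀.
  3. Walk through sorted points, maintaining a stack; pop the top while the last three entries make a non-left turn (cross product ≤ 0).
  4. Final stack is the convex hull in CCW order: (4, -8), (6, 8), (-6, 9), (-8, -6).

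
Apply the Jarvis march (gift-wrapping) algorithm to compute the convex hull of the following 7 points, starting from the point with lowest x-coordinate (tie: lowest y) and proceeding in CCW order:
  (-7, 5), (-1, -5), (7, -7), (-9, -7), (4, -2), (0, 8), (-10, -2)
Hull (CCW) = [(-10, -2), (-9, -7), (7, -7), (0, 8), (-7, 5)]

Jarvis march: at each step, from the current hull vertex p, select the next vertex q as the point such that every other point lies strictly to the left of (or on) the directed line p → q. (Equivalently: for every other point r, the cross product (q − p) × (r − p) ≥ 0.)
Starting point (lowest x, tie lowest y): (-10, -2). Wrap until returning to start. Resulting hull: (-10, -2), (-9, -7), (7, -7), (0, 8), (-7, 5).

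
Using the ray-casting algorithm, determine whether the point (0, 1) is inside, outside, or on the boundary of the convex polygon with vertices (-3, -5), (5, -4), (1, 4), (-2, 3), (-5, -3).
The point (0, 1) lies strictly inside the polygon

Cast a horizontal ray to the right from the query point and count how many polygon edges it crosses (each edge strictly once or zero times, handled with the usual half-open convention). 
Parity of crossings → odd ⇒ inside.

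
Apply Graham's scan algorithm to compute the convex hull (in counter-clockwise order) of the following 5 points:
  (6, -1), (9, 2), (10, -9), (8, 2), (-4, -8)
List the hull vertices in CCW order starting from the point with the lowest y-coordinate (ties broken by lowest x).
Hull (CCW) = [(10, -9), (9, 2), (8, 2), (-4, -8)]

Graham scan procedure:
  1. Find the pivot p₀ = point with lowest y (tie → lowest x): (10, -9).
  2. Sort the remaining points by polar angle around p₀.
  3. Walk through sorted points, maintaining a stack; pop the top while the last three entries make a non-left turn (cross product ≤ 0).
  4. Final stack is the convex hull in CCW order: (10, -9), (9, 2), (8, 2), (-4, -8).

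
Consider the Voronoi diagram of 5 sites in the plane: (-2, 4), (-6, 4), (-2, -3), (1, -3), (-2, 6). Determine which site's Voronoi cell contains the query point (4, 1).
Nearest site = (1, -3)

The Voronoi cell of site s contains exactly those query points closer to s than to any other site. Compute squared distances from q = (4, 1) to each site:
  (1 − 4)² + (-3 − 1)² = 25
  (-2 − 4)² + (4 − 1)² = 45
  (-2 − 4)² + (-3 − 1)² = 52
  (-2 − 4)² + (6 − 1)² = 61
  (-6 − 4)² + (4 − 1)² = 109
Minimum is attained by (1, -3), so q lies in its Voronoi cell.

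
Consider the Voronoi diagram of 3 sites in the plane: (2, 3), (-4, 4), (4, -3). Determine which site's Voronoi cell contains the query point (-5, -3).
Nearest site = (-4, 4)

The Voronoi cell of site s contains exactly those query points closer to s than to any other site. Compute squared distances from q = (-5, -3) to each site:
  (-4 − -5)² + (4 − -3)² = 50
  (4 − -5)² + (-3 − -3)² = 81
  (2 − -5)² + (3 − -3)² = 85
Minimum is attained by (-4, 4), so q lies in its Voronoi cell.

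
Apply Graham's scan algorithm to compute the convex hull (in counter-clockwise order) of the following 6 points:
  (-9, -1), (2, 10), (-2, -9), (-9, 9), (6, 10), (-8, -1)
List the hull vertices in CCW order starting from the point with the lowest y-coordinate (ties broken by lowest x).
Hull (CCW) = [(-2, -9), (6, 10), (2, 10), (-9, 9), (-9, -1)]

Graham scan procedure:
  1. Find the pivot p₀ = point with lowest y (tie → lowest x): (-2, -9).
  2. Sort the remaining points by polar angle around p₀.
  3. Walk through sorted points, maintaining a stack; pop the top while the last three entries make a non-left turn (cross product ≤ 0).
  4. Final stack is the convex hull in CCW order: (-2, -9), (6, 10), (2, 10), (-9, 9), (-9, -1).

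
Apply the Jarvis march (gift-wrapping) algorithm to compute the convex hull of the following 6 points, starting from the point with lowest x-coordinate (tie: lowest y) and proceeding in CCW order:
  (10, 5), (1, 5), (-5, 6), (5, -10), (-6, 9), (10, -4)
Hull (CCW) = [(-6, 9), (-5, 6), (5, -10), (10, -4), (10, 5)]

Jarvis march: at each step, from the current hull vertex p, select the next vertex q as the point such that every other point lies strictly to the left of (or on) the directed line p → q. (Equivalently: for every other point r, the cross product (q − p) × (r − p) ≥ 0.)
Starting point (lowest x, tie lowest y): (-6, 9). Wrap until returning to start. Resulting hull: (-6, 9), (-5, 6), (5, -10), (10, -4), (10, 5).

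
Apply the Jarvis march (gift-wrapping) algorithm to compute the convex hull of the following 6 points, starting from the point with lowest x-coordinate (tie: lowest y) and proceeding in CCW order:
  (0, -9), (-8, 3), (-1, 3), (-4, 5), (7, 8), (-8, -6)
Hull (CCW) = [(-8, -6), (0, -9), (7, 8), (-4, 5), (-8, 3)]

Jarvis march: at each step, from the current hull vertex p, select the next vertex q as the point such that every other point lies strictly to the left of (or on) the directed line p → q. (Equivalently: for every other point r, the cross product (q − p) × (r − p) ≥ 0.)
Starting point (lowest x, tie lowest y): (-8, -6). Wrap until returning to start. Resulting hull: (-8, -6), (0, -9), (7, 8), (-4, 5), (-8, 3).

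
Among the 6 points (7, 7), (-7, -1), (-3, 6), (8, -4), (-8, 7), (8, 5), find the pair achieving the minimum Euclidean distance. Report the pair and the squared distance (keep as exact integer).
Pair = ((7, 7), (8, 5)); squared distance = 5

Compute all C(6, 2) = 15 pairwise squared distances (x_i − x_j)² + (y_i − y_j)². The minimum is 5, attained by the pair ((7, 7), (8, 5)).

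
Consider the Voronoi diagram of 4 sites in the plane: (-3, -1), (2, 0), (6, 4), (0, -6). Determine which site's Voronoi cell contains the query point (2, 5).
Nearest site = (6, 4)

The Voronoi cell of site s contains exactly those query points closer to s than to any other site. Compute squared distances from q = (2, 5) to each site:
  (6 − 2)² + (4 − 5)² = 17
  (2 − 2)² + (0 − 5)² = 25
  (-3 − 2)² + (-1 − 5)² = 61
  (0 − 2)² + (-6 − 5)² = 125
Minimum is attained by (6, 4), so q lies in its Voronoi cell.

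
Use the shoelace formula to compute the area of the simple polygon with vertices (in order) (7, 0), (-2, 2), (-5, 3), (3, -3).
Area = 45/2

Shoelace formula: Area = (1/2) |Σ_i (x_i · y_{i+1} − x_{i+1} · y_i)| (indices mod n). Compute each cross term:
  (7)(2) − (-2)(0) = 14
  (-2)(3) − (-5)(2) = 4
  (-5)(-3) − (3)(3) = 6
  (3)(0) − (7)(-3) = 21
Sum = 45, so (signed) Area = 45/2 = 45/2, |Area| = 45/2.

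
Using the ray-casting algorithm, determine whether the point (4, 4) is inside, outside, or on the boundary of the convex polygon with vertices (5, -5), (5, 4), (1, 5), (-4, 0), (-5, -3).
The point (4, 4) lies strictly inside the polygon

Cast a horizontal ray to the right from the query point and count how many polygon edges it crosses (each edge strictly once or zero times, handled with the usual half-open convention). 
Parity of crossings → odd ⇒ inside.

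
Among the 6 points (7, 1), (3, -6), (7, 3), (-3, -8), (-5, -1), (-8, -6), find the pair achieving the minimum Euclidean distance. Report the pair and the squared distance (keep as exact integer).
Pair = ((7, 1), (7, 3)); squared distance = 4

Compute all C(6, 2) = 15 pairwise squared distances (x_i − x_j)² + (y_i − y_j)². The minimum is 4, attained by the pair ((7, 1), (7, 3)).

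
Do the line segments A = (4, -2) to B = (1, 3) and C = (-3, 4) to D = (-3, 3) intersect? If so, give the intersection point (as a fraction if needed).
No (intersection of containing lines falls outside at least one segment)

Parametrize and solve: t = 7/3, s = -17/3. At least one of these is outside [0, 1], so the segments do not intersect.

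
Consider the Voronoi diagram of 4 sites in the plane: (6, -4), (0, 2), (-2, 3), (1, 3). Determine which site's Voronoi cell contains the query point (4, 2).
Nearest site = (1, 3)

The Voronoi cell of site s contains exactly those query points closer to s than to any other site. Compute squared distances from q = (4, 2) to each site:
  (1 − 4)² + (3 − 2)² = 10
  (0 − 4)² + (2 − 2)² = 16
  (-2 − 4)² + (3 − 2)² = 37
  (6 − 4)² + (-4 − 2)² = 40
Minimum is attained by (1, 3), so q lies in its Voronoi cell.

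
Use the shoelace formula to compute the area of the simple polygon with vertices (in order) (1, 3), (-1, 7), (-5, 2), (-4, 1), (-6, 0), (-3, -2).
Area = 57/2

Shoelace formula: Area = (1/2) |Σ_i (x_i · y_{i+1} − x_{i+1} · y_i)| (indices mod n). Compute each cross term:
  (1)(7) − (-1)(3) = 10
  (-1)(2) − (-5)(7) = 33
  (-5)(1) − (-4)(2) = 3
  (-4)(0) − (-6)(1) = 6
  (-6)(-2) − (-3)(0) = 12
  (-3)(3) − (1)(-2) = -7
Sum = 57, so (signed) Area = 57/2 = 57/2, |Area| = 57/2.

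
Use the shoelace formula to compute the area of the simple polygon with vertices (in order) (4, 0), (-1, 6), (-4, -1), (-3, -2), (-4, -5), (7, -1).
Area = 52

Shoelace formula: Area = (1/2) |Σ_i (x_i · y_{i+1} − x_{i+1} · y_i)| (indices mod n). Compute each cross term:
  (4)(6) − (-1)(0) = 24
  (-1)(-1) − (-4)(6) = 25
  (-4)(-2) − (-3)(-1) = 5
  (-3)(-5) − (-4)(-2) = 7
  (-4)(-1) − (7)(-5) = 39
  (7)(0) − (4)(-1) = 4
Sum = 104, so (signed) Area = 104/2 = 52, |Area| = 52.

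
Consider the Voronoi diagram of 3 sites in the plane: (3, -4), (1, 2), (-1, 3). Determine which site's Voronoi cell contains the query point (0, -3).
Nearest site = (3, -4)

The Voronoi cell of site s contains exactly those query points closer to s than to any other site. Compute squared distances from q = (0, -3) to each site:
  (3 − 0)² + (-4 − -3)² = 10
  (1 − 0)² + (2 − -3)² = 26
  (-1 − 0)² + (3 − -3)² = 37
Minimum is attained by (3, -4), so q lies in its Voronoi cell.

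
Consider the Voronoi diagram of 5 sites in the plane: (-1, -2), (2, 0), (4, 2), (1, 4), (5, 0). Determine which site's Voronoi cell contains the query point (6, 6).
Nearest site = (4, 2)

The Voronoi cell of site s contains exactly those query points closer to s than to any other site. Compute squared distances from q = (6, 6) to each site:
  (4 − 6)² + (2 − 6)² = 20
  (1 − 6)² + (4 − 6)² = 29
  (5 − 6)² + (0 − 6)² = 37
  (2 − 6)² + (0 − 6)² = 52
  (-1 − 6)² + (-2 − 6)² = 113
Minimum is attained by (4, 2), so q lies in its Voronoi cell.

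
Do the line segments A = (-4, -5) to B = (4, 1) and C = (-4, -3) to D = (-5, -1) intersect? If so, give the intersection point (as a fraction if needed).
No (intersection of containing lines falls outside at least one segment)

Parametrize and solve: t = 1/11, s = -8/11. At least one of these is outside [0, 1], so the segments do not intersect.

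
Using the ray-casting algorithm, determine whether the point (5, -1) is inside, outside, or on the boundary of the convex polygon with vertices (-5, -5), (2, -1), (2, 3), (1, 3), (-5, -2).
The point (5, -1) lies strictly outside the polygon

Cast a horizontal ray to the right from the query point and count how many polygon edges it crosses (each edge strictly once or zero times, handled with the usual half-open convention). 
Parity of crossings → even ⇒ outside.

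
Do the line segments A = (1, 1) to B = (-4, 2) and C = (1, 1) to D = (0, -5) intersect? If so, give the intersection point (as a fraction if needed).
Yes; intersection at (1, 1) (t = 0 on AB, s = 0 on CD)

Parametrize AB as A + t(B − A) = (1 + -5 t, 1 + 1 t) and CD as C + s(D − C) = (1 + -1 s, 1 + -6 s). Solve the linear system for (t, s). Determinant = -31 ≠ 0, so a unique intersection of the containing lines exists. Solution: t = 0, s = 0 — both in [0, 1], so the segments cross. Intersection point: (1, 1).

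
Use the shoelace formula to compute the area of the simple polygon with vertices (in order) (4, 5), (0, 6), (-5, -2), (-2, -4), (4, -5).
Area = 68

Shoelace formula: Area = (1/2) |Σ_i (x_i · y_{i+1} − x_{i+1} · y_i)| (indices mod n). Compute each cross term:
  (4)(6) − (0)(5) = 24
  (0)(-2) − (-5)(6) = 30
  (-5)(-4) − (-2)(-2) = 16
  (-2)(-5) − (4)(-4) = 26
  (4)(5) − (4)(-5) = 40
Sum = 136, so (signed) Area = 136/2 = 68, |Area| = 68.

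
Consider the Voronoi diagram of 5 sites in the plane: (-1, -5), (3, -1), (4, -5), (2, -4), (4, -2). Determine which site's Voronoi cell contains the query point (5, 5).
Nearest site = (3, -1)

The Voronoi cell of site s contains exactly those query points closer to s than to any other site. Compute squared distances from q = (5, 5) to each site:
  (3 − 5)² + (-1 − 5)² = 40
  (4 − 5)² + (-2 − 5)² = 50
  (2 − 5)² + (-4 − 5)² = 90
  (4 − 5)² + (-5 − 5)² = 101
  (-1 − 5)² + (-5 − 5)² = 136
Minimum is attained by (3, -1), so q lies in its Voronoi cell.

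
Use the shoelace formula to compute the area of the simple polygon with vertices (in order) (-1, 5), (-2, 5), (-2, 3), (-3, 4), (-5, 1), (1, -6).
Area = 55/2

Shoelace formula: Area = (1/2) |Σ_i (x_i · y_{i+1} − x_{i+1} · y_i)| (indices mod n). Compute each cross term:
  (-1)(5) − (-2)(5) = 5
  (-2)(3) − (-2)(5) = 4
  (-2)(4) − (-3)(3) = 1
  (-3)(1) − (-5)(4) = 17
  (-5)(-6) − (1)(1) = 29
  (1)(5) − (-1)(-6) = -1
Sum = 55, so (signed) Area = 55/2 = 55/2, |Area| = 55/2.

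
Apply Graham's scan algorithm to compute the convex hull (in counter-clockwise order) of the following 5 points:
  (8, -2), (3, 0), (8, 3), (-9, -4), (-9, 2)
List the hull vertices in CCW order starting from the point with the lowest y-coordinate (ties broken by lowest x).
Hull (CCW) = [(-9, -4), (8, -2), (8, 3), (-9, 2)]

Graham scan procedure:
  1. Find the pivot p₀ = point with lowest y (tie → lowest x): (-9, -4).
  2. Sort the remaining points by polar angle around p₀.
  3. Walk through sorted points, maintaining a stack; pop the top while the last three entries make a non-left turn (cross product ≤ 0).
  4. Final stack is the convex hull in CCW order: (-9, -4), (8, -2), (8, 3), (-9, 2).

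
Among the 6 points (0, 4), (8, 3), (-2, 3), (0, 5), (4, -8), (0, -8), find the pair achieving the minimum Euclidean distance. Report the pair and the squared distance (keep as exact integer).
Pair = ((0, 4), (0, 5)); squared distance = 1

Compute all C(6, 2) = 15 pairwise squared distances (x_i − x_j)² + (y_i − y_j)². The minimum is 1, attained by the pair ((0, 4), (0, 5)).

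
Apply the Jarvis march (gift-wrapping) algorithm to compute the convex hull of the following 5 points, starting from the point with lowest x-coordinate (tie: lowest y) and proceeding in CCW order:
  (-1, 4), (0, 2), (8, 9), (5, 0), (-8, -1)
Hull (CCW) = [(-8, -1), (5, 0), (8, 9), (-1, 4)]

Jarvis march: at each step, from the current hull vertex p, select the next vertex q as the point such that every other point lies strictly to the left of (or on) the directed line p → q. (Equivalently: for every other point r, the cross product (q − p) × (r − p) ≥ 0.)
Starting point (lowest x, tie lowest y): (-8, -1). Wrap until returning to start. Resulting hull: (-8, -1), (5, 0), (8, 9), (-1, 4).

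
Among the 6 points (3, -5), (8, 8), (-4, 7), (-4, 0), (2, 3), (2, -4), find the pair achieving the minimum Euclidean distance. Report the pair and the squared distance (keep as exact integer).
Pair = ((3, -5), (2, -4)); squared distance = 2

Compute all C(6, 2) = 15 pairwise squared distances (x_i − x_j)² + (y_i − y_j)². The minimum is 2, attained by the pair ((3, -5), (2, -4)).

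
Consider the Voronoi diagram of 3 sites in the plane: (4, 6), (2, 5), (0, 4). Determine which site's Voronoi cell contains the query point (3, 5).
Nearest site = (2, 5)

The Voronoi cell of site s contains exactly those query points closer to s than to any other site. Compute squared distances from q = (3, 5) to each site:
  (2 − 3)² + (5 − 5)² = 1
  (4 − 3)² + (6 − 5)² = 2
  (0 − 3)² + (4 − 5)² = 10
Minimum is attained by (2, 5), so q lies in its Voronoi cell.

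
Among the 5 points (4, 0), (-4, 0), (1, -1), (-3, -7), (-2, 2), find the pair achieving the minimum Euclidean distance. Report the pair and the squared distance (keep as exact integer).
Pair = ((-4, 0), (-2, 2)); squared distance = 8

Compute all C(5, 2) = 10 pairwise squared distances (x_i − x_j)² + (y_i − y_j)². The minimum is 8, attained by the pair ((-4, 0), (-2, 2)).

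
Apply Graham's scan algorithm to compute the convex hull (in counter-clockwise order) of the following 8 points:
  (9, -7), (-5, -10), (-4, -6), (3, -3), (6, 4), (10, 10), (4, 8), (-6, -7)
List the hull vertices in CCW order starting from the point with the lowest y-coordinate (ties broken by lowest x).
Hull (CCW) = [(-5, -10), (9, -7), (10, 10), (4, 8), (-6, -7)]

Graham scan procedure:
  1. Find the pivot p₀ = point with lowest y (tie → lowest x): (-5, -10).
  2. Sort the remaining points by polar angle around p₀.
  3. Walk through sorted points, maintaining a stack; pop the top while the last three entries make a non-left turn (cross product ≤ 0).
  4. Final stack is the convex hull in CCW order: (-5, -10), (9, -7), (10, 10), (4, 8), (-6, -7).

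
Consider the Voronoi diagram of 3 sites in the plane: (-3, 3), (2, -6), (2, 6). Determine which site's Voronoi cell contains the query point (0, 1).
Nearest site = (-3, 3)

The Voronoi cell of site s contains exactly those query points closer to s than to any other site. Compute squared distances from q = (0, 1) to each site:
  (-3 − 0)² + (3 − 1)² = 13
  (2 − 0)² + (6 − 1)² = 29
  (2 − 0)² + (-6 − 1)² = 53
Minimum is attained by (-3, 3), so q lies in its Voronoi cell.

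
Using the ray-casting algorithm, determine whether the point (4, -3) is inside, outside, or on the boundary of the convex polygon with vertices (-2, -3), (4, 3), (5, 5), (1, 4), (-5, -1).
The point (4, -3) lies strictly outside the polygon

Cast a horizontal ray to the right from the query point and count how many polygon edges it crosses (each edge strictly once or zero times, handled with the usual half-open convention). 
Parity of crossings → even ⇒ outside.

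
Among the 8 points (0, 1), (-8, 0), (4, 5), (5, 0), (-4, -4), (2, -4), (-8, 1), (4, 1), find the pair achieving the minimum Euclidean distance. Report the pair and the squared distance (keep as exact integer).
Pair = ((-8, 0), (-8, 1)); squared distance = 1

Compute all C(8, 2) = 28 pairwise squared distances (x_i − x_j)² + (y_i − y_j)². The minimum is 1, attained by the pair ((-8, 0), (-8, 1)).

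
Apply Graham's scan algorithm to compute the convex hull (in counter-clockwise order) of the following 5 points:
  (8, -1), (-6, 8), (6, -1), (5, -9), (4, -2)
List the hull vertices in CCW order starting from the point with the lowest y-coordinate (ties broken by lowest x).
Hull (CCW) = [(5, -9), (8, -1), (-6, 8)]

Graham scan procedure:
  1. Find the pivot p₀ = point with lowest y (tie → lowest x): (5, -9).
  2. Sort the remaining points by polar angle around p₀.
  3. Walk through sorted points, maintaining a stack; pop the top while the last three entries make a non-left turn (cross product ≤ 0).
  4. Final stack is the convex hull in CCW order: (5, -9), (8, -1), (-6, 8).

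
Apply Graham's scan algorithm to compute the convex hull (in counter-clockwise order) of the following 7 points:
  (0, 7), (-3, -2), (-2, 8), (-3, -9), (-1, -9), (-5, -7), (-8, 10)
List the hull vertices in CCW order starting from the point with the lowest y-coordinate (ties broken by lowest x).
Hull (CCW) = [(-3, -9), (-1, -9), (0, 7), (-2, 8), (-8, 10), (-5, -7)]

Graham scan procedure:
  1. Find the pivot p₀ = point with lowest y (tie → lowest x): (-3, -9).
  2. Sort the remaining points by polar angle around p₀.
  3. Walk through sorted points, maintaining a stack; pop the top while the last three entries make a non-left turn (cross product ≤ 0).
  4. Final stack is the convex hull in CCW order: (-3, -9), (-1, -9), (0, 7), (-2, 8), (-8, 10), (-5, -7).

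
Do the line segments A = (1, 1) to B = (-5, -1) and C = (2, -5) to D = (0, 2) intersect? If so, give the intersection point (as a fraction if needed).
Yes; intersection at (8/23, 18/23) (t = 5/46 on AB, s = 19/23 on CD)

Parametrize AB as A + t(B − A) = (1 + -6 t, 1 + -2 t) and CD as C + s(D − C) = (2 + -2 s, -5 + 7 s). Solve the linear system for (t, s). Determinant = 46 ≠ 0, so a unique intersection of the containing lines exists. Solution: t = 5/46, s = 19/23 — both in [0, 1], so the segments cross. Intersection point: (8/23, 18/23).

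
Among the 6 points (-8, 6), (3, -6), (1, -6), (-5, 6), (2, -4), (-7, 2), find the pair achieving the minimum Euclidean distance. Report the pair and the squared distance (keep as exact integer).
Pair = ((3, -6), (1, -6)); squared distance = 4

Compute all C(6, 2) = 15 pairwise squared distances (x_i − x_j)² + (y_i − y_j)². The minimum is 4, attained by the pair ((3, -6), (1, -6)).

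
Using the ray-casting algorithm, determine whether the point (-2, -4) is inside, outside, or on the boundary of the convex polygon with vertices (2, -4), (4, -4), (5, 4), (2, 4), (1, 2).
The point (-2, -4) lies strictly outside the polygon

Cast a horizontal ray to the right from the query point and count how many polygon edges it crosses (each edge strictly once or zero times, handled with the usual half-open convention). 
Parity of crossings → even ⇒ outside.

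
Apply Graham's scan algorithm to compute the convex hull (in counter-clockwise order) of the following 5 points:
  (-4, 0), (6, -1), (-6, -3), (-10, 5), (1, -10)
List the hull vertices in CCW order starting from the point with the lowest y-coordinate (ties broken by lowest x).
Hull (CCW) = [(1, -10), (6, -1), (-10, 5), (-6, -3)]

Graham scan procedure:
  1. Find the pivot p₀ = point with lowest y (tie → lowest x): (1, -10).
  2. Sort the remaining points by polar angle around p₀.
  3. Walk through sorted points, maintaining a stack; pop the top while the last three entries make a non-left turn (cross product ≤ 0).
  4. Final stack is the convex hull in CCW order: (1, -10), (6, -1), (-10, 5), (-6, -3).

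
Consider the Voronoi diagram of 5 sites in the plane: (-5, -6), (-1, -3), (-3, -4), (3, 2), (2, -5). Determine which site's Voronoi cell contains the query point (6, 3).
Nearest site = (3, 2)

The Voronoi cell of site s contains exactly those query points closer to s than to any other site. Compute squared distances from q = (6, 3) to each site:
  (3 − 6)² + (2 − 3)² = 10
  (2 − 6)² + (-5 − 3)² = 80
  (-1 − 6)² + (-3 − 3)² = 85
  (-3 − 6)² + (-4 − 3)² = 130
  (-5 − 6)² + (-6 − 3)² = 202
Minimum is attained by (3, 2), so q lies in its Voronoi cell.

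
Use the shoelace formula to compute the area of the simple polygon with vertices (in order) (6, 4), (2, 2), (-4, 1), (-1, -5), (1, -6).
Area = 43

Shoelace formula: Area = (1/2) |Σ_i (x_i · y_{i+1} − x_{i+1} · y_i)| (indices mod n). Compute each cross term:
  (6)(2) − (2)(4) = 4
  (2)(1) − (-4)(2) = 10
  (-4)(-5) − (-1)(1) = 21
  (-1)(-6) − (1)(-5) = 11
  (1)(4) − (6)(-6) = 40
Sum = 86, so (signed) Area = 86/2 = 43, |Area| = 43.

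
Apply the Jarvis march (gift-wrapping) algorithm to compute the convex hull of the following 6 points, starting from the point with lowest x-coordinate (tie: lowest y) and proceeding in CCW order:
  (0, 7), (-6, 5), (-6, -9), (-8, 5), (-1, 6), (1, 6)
Hull (CCW) = [(-8, 5), (-6, -9), (1, 6), (0, 7)]

Jarvis march: at each step, from the current hull vertex p, select the next vertex q as the point such that every other point lies strictly to the left of (or on) the directed line p → q. (Equivalently: for every other point r, the cross product (q − p) × (r − p) ≥ 0.)
Starting point (lowest x, tie lowest y): (-8, 5). Wrap until returning to start. Resulting hull: (-8, 5), (-6, -9), (1, 6), (0, 7).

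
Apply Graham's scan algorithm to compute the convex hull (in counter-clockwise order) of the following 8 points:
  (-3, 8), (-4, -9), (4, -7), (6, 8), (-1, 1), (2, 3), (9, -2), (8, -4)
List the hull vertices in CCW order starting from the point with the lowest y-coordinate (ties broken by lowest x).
Hull (CCW) = [(-4, -9), (4, -7), (8, -4), (9, -2), (6, 8), (-3, 8)]

Graham scan procedure:
  1. Find the pivot p₀ = point with lowest y (tie → lowest x): (-4, -9).
  2. Sort the remaining points by polar angle around p₀.
  3. Walk through sorted points, maintaining a stack; pop the top while the last three entries make a non-left turn (cross product ≤ 0).
  4. Final stack is the convex hull in CCW order: (-4, -9), (4, -7), (8, -4), (9, -2), (6, 8), (-3, 8).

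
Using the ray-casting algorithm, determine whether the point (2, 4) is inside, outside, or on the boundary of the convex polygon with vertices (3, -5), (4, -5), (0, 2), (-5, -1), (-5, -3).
The point (2, 4) lies strictly outside the polygon

Cast a horizontal ray to the right from the query point and count how many polygon edges it crosses (each edge strictly once or zero times, handled with the usual half-open convention). 
Parity of crossings → even ⇒ outside.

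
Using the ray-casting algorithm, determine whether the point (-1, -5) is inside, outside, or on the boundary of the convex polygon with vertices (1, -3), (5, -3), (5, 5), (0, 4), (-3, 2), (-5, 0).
The point (-1, -5) lies strictly outside the polygon

Cast a horizontal ray to the right from the query point and count how many polygon edges it crosses (each edge strictly once or zero times, handled with the usual half-open convention). 
Parity of crossings → even ⇒ outside.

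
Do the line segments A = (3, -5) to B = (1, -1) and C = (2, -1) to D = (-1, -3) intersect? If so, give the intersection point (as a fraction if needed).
Yes; intersection at (5/4, -3/2) (t = 7/8 on AB, s = 1/4 on CD)

Parametrize AB as A + t(B − A) = (3 + -2 t, -5 + 4 t) and CD as C + s(D − C) = (2 + -3 s, -1 + -2 s). Solve the linear system for (t, s). Determinant = -16 ≠ 0, so a unique intersection of the containing lines exists. Solution: t = 7/8, s = 1/4 — both in [0, 1], so the segments cross. Intersection point: (5/4, -3/2).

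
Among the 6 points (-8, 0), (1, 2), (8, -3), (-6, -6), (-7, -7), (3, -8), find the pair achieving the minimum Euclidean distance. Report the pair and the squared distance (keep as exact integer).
Pair = ((-6, -6), (-7, -7)); squared distance = 2

Compute all C(6, 2) = 15 pairwise squared distances (x_i − x_j)² + (y_i − y_j)². The minimum is 2, attained by the pair ((-6, -6), (-7, -7)).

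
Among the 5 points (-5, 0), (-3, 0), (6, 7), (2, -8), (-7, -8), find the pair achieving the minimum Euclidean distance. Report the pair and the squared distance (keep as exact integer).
Pair = ((-5, 0), (-3, 0)); squared distance = 4

Compute all C(5, 2) = 10 pairwise squared distances (x_i − x_j)² + (y_i − y_j)². The minimum is 4, attained by the pair ((-5, 0), (-3, 0)).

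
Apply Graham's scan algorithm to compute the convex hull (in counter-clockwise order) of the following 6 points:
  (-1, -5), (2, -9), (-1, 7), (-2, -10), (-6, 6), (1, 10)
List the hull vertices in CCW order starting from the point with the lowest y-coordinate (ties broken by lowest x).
Hull (CCW) = [(-2, -10), (2, -9), (1, 10), (-6, 6)]

Graham scan procedure:
  1. Find the pivot p₀ = point with lowest y (tie → lowest x): (-2, -10).
  2. Sort the remaining points by polar angle around p₀.
  3. Walk through sorted points, maintaining a stack; pop the top while the last three entries make a non-left turn (cross product ≤ 0).
  4. Final stack is the convex hull in CCW order: (-2, -10), (2, -9), (1, 10), (-6, 6).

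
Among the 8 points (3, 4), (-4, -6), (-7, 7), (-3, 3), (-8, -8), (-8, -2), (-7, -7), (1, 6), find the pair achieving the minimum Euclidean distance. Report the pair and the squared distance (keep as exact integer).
Pair = ((-8, -8), (-7, -7)); squared distance = 2

Compute all C(8, 2) = 28 pairwise squared distances (x_i − x_j)² + (y_i − y_j)². The minimum is 2, attained by the pair ((-8, -8), (-7, -7)).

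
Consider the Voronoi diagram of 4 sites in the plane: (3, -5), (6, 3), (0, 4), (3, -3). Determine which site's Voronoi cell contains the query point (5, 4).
Nearest site = (6, 3)

The Voronoi cell of site s contains exactly those query points closer to s than to any other site. Compute squared distances from q = (5, 4) to each site:
  (6 − 5)² + (3 − 4)² = 2
  (0 − 5)² + (4 − 4)² = 25
  (3 − 5)² + (-3 − 4)² = 53
  (3 − 5)² + (-5 − 4)² = 85
Minimum is attained by (6, 3), so q lies in its Voronoi cell.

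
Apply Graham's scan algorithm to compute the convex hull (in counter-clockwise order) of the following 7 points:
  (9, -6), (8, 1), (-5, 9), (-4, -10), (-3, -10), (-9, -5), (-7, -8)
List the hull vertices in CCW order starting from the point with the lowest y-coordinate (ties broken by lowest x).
Hull (CCW) = [(-4, -10), (-3, -10), (9, -6), (8, 1), (-5, 9), (-9, -5), (-7, -8)]

Graham scan procedure:
  1. Find the pivot p₀ = point with lowest y (tie → lowest x): (-4, -10).
  2. Sort the remaining points by polar angle around p₀.
  3. Walk through sorted points, maintaining a stack; pop the top while the last three entries make a non-left turn (cross product ≤ 0).
  4. Final stack is the convex hull in CCW order: (-4, -10), (-3, -10), (9, -6), (8, 1), (-5, 9), (-9, -5), (-7, -8).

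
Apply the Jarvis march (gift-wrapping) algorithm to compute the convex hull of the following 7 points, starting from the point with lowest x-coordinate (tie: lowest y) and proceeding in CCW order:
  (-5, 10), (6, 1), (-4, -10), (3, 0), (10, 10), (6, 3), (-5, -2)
Hull (CCW) = [(-5, -2), (-4, -10), (6, 1), (10, 10), (-5, 10)]

Jarvis march: at each step, from the current hull vertex p, select the next vertex q as the point such that every other point lies strictly to the left of (or on) the directed line p → q. (Equivalently: for every other point r, the cross product (q − p) × (r − p) ≥ 0.)
Starting point (lowest x, tie lowest y): (-5, -2). Wrap until returning to start. Resulting hull: (-5, -2), (-4, -10), (6, 1), (10, 10), (-5, 10).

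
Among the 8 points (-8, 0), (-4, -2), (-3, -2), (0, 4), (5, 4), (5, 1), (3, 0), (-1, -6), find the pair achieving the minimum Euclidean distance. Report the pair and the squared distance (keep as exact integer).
Pair = ((-4, -2), (-3, -2)); squared distance = 1

Compute all C(8, 2) = 28 pairwise squared distances (x_i − x_j)² + (y_i − y_j)². The minimum is 1, attained by the pair ((-4, -2), (-3, -2)).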